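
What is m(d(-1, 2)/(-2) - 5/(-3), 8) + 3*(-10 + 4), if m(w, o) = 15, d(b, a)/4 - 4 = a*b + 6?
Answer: -3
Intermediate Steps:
d(b, a) = 40 + 4*a*b (d(b, a) = 16 + 4*(a*b + 6) = 16 + 4*(6 + a*b) = 16 + (24 + 4*a*b) = 40 + 4*a*b)
m(d(-1, 2)/(-2) - 5/(-3), 8) + 3*(-10 + 4) = 15 + 3*(-10 + 4) = 15 + 3*(-6) = 15 - 18 = -3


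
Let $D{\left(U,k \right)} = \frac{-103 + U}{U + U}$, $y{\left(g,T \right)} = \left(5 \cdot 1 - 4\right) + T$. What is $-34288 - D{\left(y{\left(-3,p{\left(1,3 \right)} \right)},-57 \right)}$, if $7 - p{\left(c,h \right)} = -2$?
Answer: $- \frac{685667}{20} \approx -34283.0$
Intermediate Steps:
$p{\left(c,h \right)} = 9$ ($p{\left(c,h \right)} = 7 - -2 = 7 + 2 = 9$)
$y{\left(g,T \right)} = 1 + T$ ($y{\left(g,T \right)} = \left(5 - 4\right) + T = 1 + T$)
$D{\left(U,k \right)} = \frac{-103 + U}{2 U}$
$-34288 - D{\left(y{\left(-3,p{\left(1,3 \right)} \right)},-57 \right)} = -34288 - \frac{-103 + \left(1 + 9\right)}{2 \left(1 + 9\right)} = -34288 - \frac{-103 + 10}{2 \cdot 10} = -34288 - \frac{1}{2} \cdot \frac{1}{10} \left(-93\right) = -34288 - - \frac{93}{20} = -34288 + \frac{93}{20} = - \frac{685667}{20}$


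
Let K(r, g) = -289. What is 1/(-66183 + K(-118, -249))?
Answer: -1/66472 ≈ -1.5044e-5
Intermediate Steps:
1/(-66183 + K(-118, -249)) = 1/(-66183 - 289) = 1/(-66472) = -1/66472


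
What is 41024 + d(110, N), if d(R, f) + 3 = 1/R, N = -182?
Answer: 4512311/110 ≈ 41021.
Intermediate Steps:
d(R, f) = -3 + 1/R
41024 + d(110, N) = 41024 + (-3 + 1/110) = 41024 - 329/110 = 4512311/110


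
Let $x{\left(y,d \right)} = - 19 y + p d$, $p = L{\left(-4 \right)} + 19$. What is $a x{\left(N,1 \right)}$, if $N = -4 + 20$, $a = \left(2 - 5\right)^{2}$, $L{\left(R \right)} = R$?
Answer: $-2601$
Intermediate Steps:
$a = 9$ ($a = \left(2 - 5\right)^{2} = \left(-3\right)^{2} = 9$)
$p = 15$ ($p = -4 + 19 = 15$)
$N = 16$
$x{\left(y,d \right)} = - 19 y + 15 d$
$a x{\left(N,1 \right)} = 9 \left(\left(-19\right) 16 + 15 \cdot 1\right) = 9 \left(-304 + 15\right) = 9 \left(-289\right) = -2601$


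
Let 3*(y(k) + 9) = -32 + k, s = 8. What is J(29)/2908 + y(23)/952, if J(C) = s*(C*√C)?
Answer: -3/238 + 58*√29/727 ≈ 0.41702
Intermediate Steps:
y(k) = -59/3 + k/3 (y(k) = -9 + (-32 + k)/3 = -9 + (-32/3 + k/3) = -59/3 + k/3)
J(C) = 8*C^(3/2) (J(C) = 8*(C*√C) = 8*C^(3/2))
J(29)/2908 + y(23)/952 = (8*29^(3/2))/2908 + (-59/3 + (⅓)*23)/952 = (8*(29*√29))*(1/2908) + (-59/3 + 23/3)*(1/952) = (232*√29)*(1/2908) - 12*1/952 = 58*√29/727 - 3/238 = -3/238 + 58*√29/727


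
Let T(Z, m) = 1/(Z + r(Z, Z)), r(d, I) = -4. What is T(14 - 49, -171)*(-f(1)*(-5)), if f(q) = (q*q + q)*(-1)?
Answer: 10/39 ≈ 0.25641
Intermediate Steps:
T(Z, m) = 1/(-4 + Z) (T(Z, m) = 1/(Z - 4) = 1/(-4 + Z))
f(q) = -q - q² (f(q) = (q² + q)*(-1) = (q + q²)*(-1) = -q - q²)
T(14 - 49, -171)*(-f(1)*(-5)) = (-(-1)*(1 + 1)*(-5))/(-4 + (14 - 49)) = (-(-1)*2*(-5))/(-4 - 35) = (-1*(-2)*(-5))/(-39) = -2*(-5)/39 = -1/39*(-10) = 10/39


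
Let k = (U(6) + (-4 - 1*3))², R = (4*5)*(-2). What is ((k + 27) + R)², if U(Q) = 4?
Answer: 16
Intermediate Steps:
R = -40 (R = 20*(-2) = -40)
k = 9 (k = (4 + (-4 - 1*3))² = (4 + (-4 - 3))² = (4 - 7)² = (-3)² = 9)
((k + 27) + R)² = ((9 + 27) - 40)² = (36 - 40)² = (-4)² = 16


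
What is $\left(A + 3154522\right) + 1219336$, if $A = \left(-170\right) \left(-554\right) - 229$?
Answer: $4467809$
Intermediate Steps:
$A = 93951$ ($A = 94180 - 229 = 93951$)
$\left(A + 3154522\right) + 1219336 = \left(93951 + 3154522\right) + 1219336 = 3248473 + 1219336 = 4467809$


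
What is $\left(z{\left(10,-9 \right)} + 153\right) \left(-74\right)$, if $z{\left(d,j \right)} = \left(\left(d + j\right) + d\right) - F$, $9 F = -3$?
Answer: $- \frac{36482}{3} \approx -12161.0$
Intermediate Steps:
$F = - \frac{1}{3}$ ($F = \frac{1}{9} \left(-3\right) = - \frac{1}{3} \approx -0.33333$)
$z{\left(d,j \right)} = \frac{1}{3} + j + 2 d$ ($z{\left(d,j \right)} = \left(\left(d + j\right) + d\right) - - \frac{1}{3} = \left(j + 2 d\right) + \frac{1}{3} = \frac{1}{3} + j + 2 d$)
$\left(z{\left(10,-9 \right)} + 153\right) \left(-74\right) = \left(\left(\frac{1}{3} - 9 + 2 \cdot 10\right) + 153\right) \left(-74\right) = \left(\left(\frac{1}{3} - 9 + 20\right) + 153\right) \left(-74\right) = \left(\frac{34}{3} + 153\right) \left(-74\right) = \frac{493}{3} \left(-74\right) = - \frac{36482}{3}$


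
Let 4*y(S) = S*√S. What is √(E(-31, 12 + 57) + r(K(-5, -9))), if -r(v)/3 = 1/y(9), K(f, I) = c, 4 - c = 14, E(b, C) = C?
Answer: √617/3 ≈ 8.2798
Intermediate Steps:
y(S) = S^(3/2)/4 (y(S) = (S*√S)/4 = S^(3/2)/4)
c = -10 (c = 4 - 1*14 = 4 - 14 = -10)
K(f, I) = -10
r(v) = -4/9 (r(v) = -3/(9^(3/2)/4) = -3/((¼)*27) = -3/27/4 = -3*4/27 = -4/9)
√(E(-31, 12 + 57) + r(K(-5, -9))) = √((12 + 57) - 4/9) = √(69 - 4/9) = √(617/9) = √617/3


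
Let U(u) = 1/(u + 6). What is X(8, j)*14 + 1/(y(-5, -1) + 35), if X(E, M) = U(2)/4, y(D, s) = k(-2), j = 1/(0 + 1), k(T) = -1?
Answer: 127/272 ≈ 0.46691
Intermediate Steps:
j = 1 (j = 1/1 = 1)
y(D, s) = -1
U(u) = 1/(6 + u)
X(E, M) = 1/32 (X(E, M) = 1/((6 + 2)*4) = (¼)/8 = (⅛)*(¼) = 1/32)
X(8, j)*14 + 1/(y(-5, -1) + 35) = (1/32)*14 + 1/(-1 + 35) = 7/16 + 1/34 = 127/272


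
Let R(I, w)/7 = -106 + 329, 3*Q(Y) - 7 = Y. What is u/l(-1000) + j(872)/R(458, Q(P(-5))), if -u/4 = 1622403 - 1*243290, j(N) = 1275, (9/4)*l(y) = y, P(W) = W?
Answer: 19376433537/1561000 ≈ 12413.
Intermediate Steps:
l(y) = 4*y/9
Q(Y) = 7/3 + Y/3
u = -5516452 (u = -4*(1622403 - 1*243290) = -4*(1622403 - 243290) = -4*1379113 = -5516452)
R(I, w) = 1561 (R(I, w) = 7*(-106 + 329) = 7*223 = 1561)
u/l(-1000) + j(872)/R(458, Q(P(-5))) = -5516452/((4/9)*(-1000)) + 1275/1561 = -5516452/(-4000/9) + 1275*(1/1561) = -5516452*(-9/4000) + 1275/1561 = 12412017/1000 + 1275/1561 = 19376433537/1561000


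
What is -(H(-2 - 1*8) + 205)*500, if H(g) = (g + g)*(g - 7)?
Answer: -272500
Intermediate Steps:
H(g) = 2*g*(-7 + g) (H(g) = (2*g)*(-7 + g) = 2*g*(-7 + g))
-(H(-2 - 1*8) + 205)*500 = -(2*(-2 - 1*8)*(-7 + (-2 - 1*8)) + 205)*500 = -(2*(-2 - 8)*(-7 + (-2 - 8)) + 205)*500 = -(2*(-10)*(-7 - 10) + 205)*500 = -(2*(-10)*(-17) + 205)*500 = -(340 + 205)*500 = -545*500 = -1*272500 = -272500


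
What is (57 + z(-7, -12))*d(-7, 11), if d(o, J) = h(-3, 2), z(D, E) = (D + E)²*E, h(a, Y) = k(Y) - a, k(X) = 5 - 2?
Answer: -25650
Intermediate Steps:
k(X) = 3
h(a, Y) = 3 - a
z(D, E) = E*(D + E)²
d(o, J) = 6 (d(o, J) = 3 - 1*(-3) = 3 + 3 = 6)
(57 + z(-7, -12))*d(-7, 11) = (57 - 12*(-7 - 12)²)*6 = (57 - 12*(-19)²)*6 = (57 - 12*361)*6 = (57 - 4332)*6 = -4275*6 = -25650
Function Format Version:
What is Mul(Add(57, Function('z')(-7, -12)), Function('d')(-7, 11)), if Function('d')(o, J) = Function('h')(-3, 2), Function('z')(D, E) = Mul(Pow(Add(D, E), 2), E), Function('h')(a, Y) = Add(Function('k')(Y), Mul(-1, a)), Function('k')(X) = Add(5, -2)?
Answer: -25650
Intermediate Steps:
Function('k')(X) = 3
Function('h')(a, Y) = Add(3, Mul(-1, a))
Function('z')(D, E) = Mul(E, Pow(Add(D, E), 2))
Function('d')(o, J) = 6 (Function('d')(o, J) = Add(3, Mul(-1, -3)) = Add(3, 3) = 6)
Mul(Add(57, Function('z')(-7, -12)), Function('d')(-7, 11)) = Mul(Add(57, Mul(-12, Pow(Add(-7, -12), 2))), 6) = Mul(Add(57, Mul(-12, Pow(-19, 2))), 6) = Mul(Add(57, Mul(-12, 361)), 6) = Mul(Add(57, -4332), 6) = Mul(-4275, 6) = -25650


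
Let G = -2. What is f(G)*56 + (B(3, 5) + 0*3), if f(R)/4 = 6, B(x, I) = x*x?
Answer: 1353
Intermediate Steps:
B(x, I) = x²
f(R) = 24 (f(R) = 4*6 = 24)
f(G)*56 + (B(3, 5) + 0*3) = 24*56 + (3² + 0*3) = 1344 + (9 + 0) = 1344 + 9 = 1353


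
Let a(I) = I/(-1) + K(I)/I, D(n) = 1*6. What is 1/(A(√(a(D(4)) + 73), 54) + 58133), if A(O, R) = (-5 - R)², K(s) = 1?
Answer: 1/61614 ≈ 1.6230e-5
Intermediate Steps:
D(n) = 6
a(I) = 1/I - I (a(I) = I/(-1) + 1/I = I*(-1) + 1/I = -I + 1/I = 1/I - I)
1/(A(√(a(D(4)) + 73), 54) + 58133) = 1/((5 + 54)² + 58133) = 1/(59² + 58133) = 1/(3481 + 58133) = 1/61614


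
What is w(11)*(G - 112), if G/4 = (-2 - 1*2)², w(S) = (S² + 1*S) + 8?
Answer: -6720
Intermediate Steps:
w(S) = 8 + S + S² (w(S) = (S² + S) + 8 = (S + S²) + 8 = 8 + S + S²)
G = 64 (G = 4*(-2 - 1*2)² = 4*(-2 - 2)² = 4*(-4)² = 4*16 = 64)
w(11)*(G - 112) = (8 + 11 + 11²)*(64 - 112) = (8 + 11 + 121)*(-48) = 140*(-48) = -6720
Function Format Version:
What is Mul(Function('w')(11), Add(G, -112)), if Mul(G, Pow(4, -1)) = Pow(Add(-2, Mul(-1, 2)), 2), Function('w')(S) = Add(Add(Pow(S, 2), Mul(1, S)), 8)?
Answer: -6720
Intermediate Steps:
Function('w')(S) = Add(8, S, Pow(S, 2)) (Function('w')(S) = Add(Add(Pow(S, 2), S), 8) = Add(Add(S, Pow(S, 2)), 8) = Add(8, S, Pow(S, 2)))
G = 64 (G = Mul(4, Pow(Add(-2, Mul(-1, 2)), 2)) = Mul(4, Pow(Add(-2, -2), 2)) = Mul(4, Pow(-4, 2)) = Mul(4, 16) = 64)
Mul(Function('w')(11), Add(G, -112)) = Mul(Add(8, 11, Pow(11, 2)), Add(64, -112)) = Mul(Add(8, 11, 121), -48) = Mul(140, -48) = -6720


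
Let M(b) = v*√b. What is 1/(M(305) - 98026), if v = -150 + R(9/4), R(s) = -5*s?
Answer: -1568416/153618659191 + 2580*√305/153618659191 ≈ -9.9165e-6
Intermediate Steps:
v = -645/4 (v = -150 - 45/4 = -645/4 ≈ -161.25)
M(b) = -645*√b/4
1/(M(305) - 98026) = 1/(-645*√305/4 - 98026) = 1/(-98026 - 645*√305/4)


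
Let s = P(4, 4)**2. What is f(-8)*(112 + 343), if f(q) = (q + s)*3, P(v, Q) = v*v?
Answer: 338520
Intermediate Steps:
P(v, Q) = v**2
s = 256 (s = (4**2)**2 = 16**2 = 256)
f(q) = 768 + 3*q (f(q) = (q + 256)*3 = (256 + q)*3 = 768 + 3*q)
f(-8)*(112 + 343) = (768 + 3*(-8))*(112 + 343) = (768 - 24)*455 = 744*455 = 338520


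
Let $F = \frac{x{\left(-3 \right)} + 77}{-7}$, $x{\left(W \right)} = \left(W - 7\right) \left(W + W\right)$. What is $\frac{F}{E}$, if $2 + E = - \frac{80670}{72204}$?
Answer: $\frac{1648658}{262591} \approx 6.2784$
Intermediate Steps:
$x{\left(W \right)} = 2 W \left(-7 + W\right)$ ($x{\left(W \right)} = \left(-7 + W\right) 2 W = 2 W \left(-7 + W\right)$)
$F = - \frac{137}{7}$ ($F = \frac{2 \left(-3\right) \left(-7 - 3\right) + 77}{-7} = \left(2 \left(-3\right) \left(-10\right) + 77\right) \left(- \frac{1}{7}\right) = \left(60 + 77\right) \left(- \frac{1}{7}\right) = 137 \left(- \frac{1}{7}\right) = - \frac{137}{7} \approx -19.571$)
$E = - \frac{37513}{12034}$ ($E = -2 - \frac{80670}{72204} = -2 - \frac{13445}{12034} = - \frac{37513}{12034} \approx -3.1173$)
$\frac{F}{E} = - \frac{137}{7 \left(- \frac{37513}{12034}\right)} = \left(- \frac{137}{7}\right) \left(- \frac{12034}{37513}\right) = \frac{1648658}{262591}$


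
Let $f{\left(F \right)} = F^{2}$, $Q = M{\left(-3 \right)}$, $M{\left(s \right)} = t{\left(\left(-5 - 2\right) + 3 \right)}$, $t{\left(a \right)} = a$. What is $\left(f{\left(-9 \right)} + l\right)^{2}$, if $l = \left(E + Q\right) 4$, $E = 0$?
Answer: $4225$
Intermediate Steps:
$M{\left(s \right)} = -4$ ($M{\left(s \right)} = \left(-5 - 2\right) + 3 = -7 + 3 = -4$)
$Q = -4$
$l = -16$ ($l = \left(0 - 4\right) 4 = \left(-4\right) 4 = -16$)
$\left(f{\left(-9 \right)} + l\right)^{2} = \left(\left(-9\right)^{2} - 16\right)^{2} = \left(81 - 16\right)^{2} = 65^{2} = 4225$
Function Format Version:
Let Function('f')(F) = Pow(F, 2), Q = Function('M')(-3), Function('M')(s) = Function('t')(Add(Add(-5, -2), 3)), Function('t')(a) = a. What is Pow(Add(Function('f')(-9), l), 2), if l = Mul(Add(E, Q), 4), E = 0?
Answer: 4225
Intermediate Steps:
Function('M')(s) = -4 (Function('M')(s) = Add(Add(-5, -2), 3) = Add(-7, 3) = -4)
Q = -4
l = -16 (l = Mul(Add(0, -4), 4) = Mul(-4, 4) = -16)
Pow(Add(Function('f')(-9), l), 2) = Pow(Add(Pow(-9, 2), -16), 2) = Pow(Add(81, -16), 2) = Pow(65, 2) = 4225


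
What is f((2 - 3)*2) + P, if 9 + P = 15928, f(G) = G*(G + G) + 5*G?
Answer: 15917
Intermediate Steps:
f(G) = 2*G² + 5*G (f(G) = G*(2*G) + 5*G = 2*G² + 5*G)
P = 15919 (P = -9 + 15928 = 15919)
f((2 - 3)*2) + P = ((2 - 3)*2)*(5 + 2*((2 - 3)*2)) + 15919 = (-1*2)*(5 + 2*(-1*2)) + 15919 = -2*(5 + 2*(-2)) + 15919 = -2*(5 - 4) + 15919 = -2*1 + 15919 = -2 + 15919 = 15917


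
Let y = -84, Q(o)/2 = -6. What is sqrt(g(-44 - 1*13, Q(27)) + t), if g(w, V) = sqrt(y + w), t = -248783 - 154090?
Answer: sqrt(-402873 + I*sqrt(141)) ≈ 0.009 + 634.72*I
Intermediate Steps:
Q(o) = -12 (Q(o) = 2*(-6) = -12)
t = -402873
g(w, V) = sqrt(-84 + w)
sqrt(g(-44 - 1*13, Q(27)) + t) = sqrt(sqrt(-84 + (-44 - 1*13)) - 402873) = sqrt(sqrt(-84 + (-44 - 13)) - 402873) = sqrt(sqrt(-84 - 57) - 402873) = sqrt(sqrt(-141) - 402873) = sqrt(I*sqrt(141) - 402873) = sqrt(-402873 + I*sqrt(141))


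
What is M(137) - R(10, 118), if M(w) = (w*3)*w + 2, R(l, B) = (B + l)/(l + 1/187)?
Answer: 105330203/1871 ≈ 56296.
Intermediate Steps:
R(l, B) = (B + l)/(1/187 + l) (R(l, B) = (B + l)/(l + 1/187) = (B + l)/(1/187 + l))
M(w) = 2 + 3*w**2 (M(w) = (3*w)*w + 2 = 3*w**2 + 2 = 2 + 3*w**2)
M(137) - R(10, 118) = (2 + 3*137**2) - 187*(118 + 10)/(1 + 187*10) = (2 + 3*18769) - 187*128/(1 + 1870) = (2 + 56307) - 187*128/1871 = 56309 - 187*128/1871 = 56309 - 1*23936/1871 = 56309 - 23936/1871 = 105330203/1871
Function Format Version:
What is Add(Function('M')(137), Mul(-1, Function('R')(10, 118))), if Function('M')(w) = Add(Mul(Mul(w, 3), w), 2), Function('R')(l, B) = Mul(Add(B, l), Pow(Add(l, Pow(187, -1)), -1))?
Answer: Rational(105330203, 1871) ≈ 56296.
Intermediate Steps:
Function('R')(l, B) = Mul(Pow(Add(Rational(1, 187), l), -1), Add(B, l)) (Function('R')(l, B) = Mul(Add(B, l), Pow(Add(l, Rational(1, 187)), -1)) = Mul(Add(B, l), Pow(Add(Rational(1, 187), l), -1)) = Mul(Pow(Add(Rational(1, 187), l), -1), Add(B, l)))
Function('M')(w) = Add(2, Mul(3, Pow(w, 2))) (Function('M')(w) = Add(Mul(Mul(3, w), w), 2) = Add(Mul(3, Pow(w, 2)), 2) = Add(2, Mul(3, Pow(w, 2))))
Add(Function('M')(137), Mul(-1, Function('R')(10, 118))) = Add(Add(2, Mul(3, Pow(137, 2))), Mul(-1, Mul(187, Pow(Add(1, Mul(187, 10)), -1), Add(118, 10)))) = Add(Add(2, Mul(3, 18769)), Mul(-1, Mul(187, Pow(Add(1, 1870), -1), 128))) = Add(Add(2, 56307), Mul(-1, Mul(187, Pow(1871, -1), 128))) = Add(56309, Mul(-1, Mul(187, Rational(1, 1871), 128))) = Add(56309, Mul(-1, Rational(23936, 1871))) = Add(56309, Rational(-23936, 1871)) = Rational(105330203, 1871)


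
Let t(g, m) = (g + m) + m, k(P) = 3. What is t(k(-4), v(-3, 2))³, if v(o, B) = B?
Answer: 343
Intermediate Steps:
t(g, m) = g + 2*m
t(k(-4), v(-3, 2))³ = (3 + 2*2)³ = (3 + 4)³ = 7³ = 343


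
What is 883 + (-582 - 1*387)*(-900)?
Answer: 872983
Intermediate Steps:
883 + (-582 - 1*387)*(-900) = 883 + (-582 - 387)*(-900) = 883 - 969*(-900) = 883 + 872100 = 872983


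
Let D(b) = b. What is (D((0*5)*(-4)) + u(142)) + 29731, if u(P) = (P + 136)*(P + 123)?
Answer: 103401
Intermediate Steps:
u(P) = (123 + P)*(136 + P) (u(P) = (136 + P)*(123 + P) = (123 + P)*(136 + P))
(D((0*5)*(-4)) + u(142)) + 29731 = ((0*5)*(-4) + (16728 + 142² + 259*142)) + 29731 = (0*(-4) + (16728 + 20164 + 36778)) + 29731 = (0 + 73670) + 29731 = 73670 + 29731 = 103401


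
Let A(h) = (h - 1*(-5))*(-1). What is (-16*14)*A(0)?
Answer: 1120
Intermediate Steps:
A(h) = -5 - h (A(h) = (h + 5)*(-1) = (5 + h)*(-1) = -5 - h)
(-16*14)*A(0) = (-16*14)*(-5 - 1*0) = -224*(-5 + 0) = -224*(-5) = 1120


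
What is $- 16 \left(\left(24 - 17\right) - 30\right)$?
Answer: $368$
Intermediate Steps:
$- 16 \left(\left(24 - 17\right) - 30\right) = - 16 \left(7 - 30\right) = \left(-16\right) \left(-23\right) = 368$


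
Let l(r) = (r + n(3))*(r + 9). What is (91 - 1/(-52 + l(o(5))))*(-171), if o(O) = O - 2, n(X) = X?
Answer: -311049/20 ≈ -15552.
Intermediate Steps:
o(O) = -2 + O
l(r) = (3 + r)*(9 + r) (l(r) = (r + 3)*(r + 9) = (3 + r)*(9 + r))
(91 - 1/(-52 + l(o(5))))*(-171) = (91 - 1/(-52 + (27 + (-2 + 5)**2 + 12*(-2 + 5))))*(-171) = (91 - 1/(-52 + (27 + 3**2 + 12*3)))*(-171) = (91 - 1/(-52 + (27 + 9 + 36)))*(-171) = (91 - 1/(-52 + 72))*(-171) = (91 - 1/20)*(-171) = (1819/20)*(-171) = -311049/20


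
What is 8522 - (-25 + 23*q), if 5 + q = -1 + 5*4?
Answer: 8225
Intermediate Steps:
q = 14 (q = -5 + (-1 + 5*4) = -5 + (-1 + 20) = -5 + 19 = 14)
8522 - (-25 + 23*q) = 8522 - (-25 + 23*14) = 8522 - (-25 + 322) = 8522 - 1*297 = 8522 - 297 = 8225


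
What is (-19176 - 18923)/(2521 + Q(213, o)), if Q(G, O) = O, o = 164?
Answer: -38099/2685 ≈ -14.190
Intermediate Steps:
(-19176 - 18923)/(2521 + Q(213, o)) = (-19176 - 18923)/(2521 + 164) = -38099/2685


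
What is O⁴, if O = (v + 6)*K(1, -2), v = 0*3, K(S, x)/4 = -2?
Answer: 5308416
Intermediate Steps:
K(S, x) = -8 (K(S, x) = 4*(-2) = -8)
v = 0
O = -48 (O = (0 + 6)*(-8) = 6*(-8) = -48)
O⁴ = (-48)⁴ = 5308416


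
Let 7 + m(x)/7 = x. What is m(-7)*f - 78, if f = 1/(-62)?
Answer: -2369/31 ≈ -76.419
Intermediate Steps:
f = -1/62 ≈ -0.016129
m(x) = -49 + 7*x
m(-7)*f - 78 = (-49 + 7*(-7))*(-1/62) - 78 = (-49 - 49)*(-1/62) - 78 = -98*(-1/62) - 78 = 49/31 - 78 = -2369/31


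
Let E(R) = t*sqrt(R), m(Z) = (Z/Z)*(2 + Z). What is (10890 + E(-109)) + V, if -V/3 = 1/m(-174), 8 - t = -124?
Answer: 1873083/172 + 132*I*sqrt(109) ≈ 10890.0 + 1378.1*I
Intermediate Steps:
m(Z) = 2 + Z (m(Z) = 1*(2 + Z) = 2 + Z)
t = 132 (t = 8 - 1*(-124) = 8 + 124 = 132)
E(R) = 132*sqrt(R)
V = 3/172 (V = -3/(2 - 174) = -3/(-172) = -3*(-1/172) = 3/172 ≈ 0.017442)
(10890 + E(-109)) + V = (10890 + 132*sqrt(-109)) + 3/172 = (10890 + 132*(I*sqrt(109))) + 3/172 = (10890 + 132*I*sqrt(109)) + 3/172 = 1873083/172 + 132*I*sqrt(109)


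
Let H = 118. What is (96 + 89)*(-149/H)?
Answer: -27565/118 ≈ -233.60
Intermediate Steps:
(96 + 89)*(-149/H) = (96 + 89)*(-149/118) = 185*(-149*1/118) = 185*(-149/118) = -27565/118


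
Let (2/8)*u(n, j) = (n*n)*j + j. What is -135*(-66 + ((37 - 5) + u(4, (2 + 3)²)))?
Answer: -224910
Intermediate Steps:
u(n, j) = 4*j + 4*j*n² (u(n, j) = 4*((n*n)*j + j) = 4*(n²*j + j) = 4*(j*n² + j) = 4*(j + j*n²) = 4*j + 4*j*n²)
-135*(-66 + ((37 - 5) + u(4, (2 + 3)²))) = -135*(-66 + ((37 - 5) + 4*(2 + 3)²*(1 + 4²))) = -135*(-66 + (32 + 4*5²*(1 + 16))) = -135*(-66 + (32 + 4*25*17)) = -135*(-66 + (32 + 1700)) = -135*(-66 + 1732) = -135*1666 = -224910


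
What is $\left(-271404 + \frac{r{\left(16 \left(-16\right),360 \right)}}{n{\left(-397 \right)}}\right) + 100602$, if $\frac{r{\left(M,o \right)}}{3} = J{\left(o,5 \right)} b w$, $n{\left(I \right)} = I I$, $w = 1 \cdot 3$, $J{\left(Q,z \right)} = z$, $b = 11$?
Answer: $- \frac{26919931923}{157609} \approx -1.708 \cdot 10^{5}$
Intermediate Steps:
$w = 3$
$n{\left(I \right)} = I^{2}$
$r{\left(M,o \right)} = 495$ ($r{\left(M,o \right)} = 3 \cdot 5 \cdot 11 \cdot 3 = 3 \cdot 55 \cdot 3 = 3 \cdot 165 = 495$)
$\left(-271404 + \frac{r{\left(16 \left(-16\right),360 \right)}}{n{\left(-397 \right)}}\right) + 100602 = \left(-271404 + \frac{495}{\left(-397\right)^{2}}\right) + 100602 = \left(-271404 + \frac{495}{157609}\right) + 100602 = - \frac{42775712541}{157609} + 100602 = - \frac{26919931923}{157609}$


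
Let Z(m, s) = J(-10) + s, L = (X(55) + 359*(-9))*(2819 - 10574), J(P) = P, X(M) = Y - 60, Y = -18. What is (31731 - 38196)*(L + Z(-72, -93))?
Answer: -165899606280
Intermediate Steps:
X(M) = -78 (X(M) = -18 - 60 = -78)
L = 25661295 (L = (-78 + 359*(-9))*(2819 - 10574) = (-78 - 3231)*(-7755) = -3309*(-7755) = 25661295)
Z(m, s) = -10 + s
(31731 - 38196)*(L + Z(-72, -93)) = (31731 - 38196)*(25661295 + (-10 - 93)) = -6465*(25661295 - 103) = -6465*25661192 = -165899606280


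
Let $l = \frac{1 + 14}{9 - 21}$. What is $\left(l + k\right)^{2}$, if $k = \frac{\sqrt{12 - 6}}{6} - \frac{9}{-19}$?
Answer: $\frac{13331}{17328} - \frac{59 \sqrt{6}}{228} \approx 0.13547$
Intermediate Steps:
$k = \frac{9}{19} + \frac{\sqrt{6}}{6}$ ($k = \sqrt{6} \cdot \frac{1}{6} - - \frac{9}{19} = \frac{\sqrt{6}}{6} + \frac{9}{19} = \frac{9}{19} + \frac{\sqrt{6}}{6} \approx 0.88193$)
$l = - \frac{5}{4}$ ($l = \frac{15}{-12} = 15 \left(- \frac{1}{12}\right) = - \frac{5}{4} \approx -1.25$)
$\left(l + k\right)^{2} = \left(- \frac{5}{4} + \left(\frac{9}{19} + \frac{\sqrt{6}}{6}\right)\right)^{2} = \left(- \frac{59}{76} + \frac{\sqrt{6}}{6}\right)^{2}$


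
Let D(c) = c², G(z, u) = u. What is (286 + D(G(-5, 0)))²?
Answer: 81796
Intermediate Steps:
(286 + D(G(-5, 0)))² = (286 + 0²)² = (286 + 0)² = 286² = 81796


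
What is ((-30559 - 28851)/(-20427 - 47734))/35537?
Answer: 59410/2422237457 ≈ 2.4527e-5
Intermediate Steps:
((-30559 - 28851)/(-20427 - 47734))/35537 = -59410/(-68161)*(1/35537) = -59410*(-1/68161)*(1/35537) = (59410/68161)*(1/35537) = 59410/2422237457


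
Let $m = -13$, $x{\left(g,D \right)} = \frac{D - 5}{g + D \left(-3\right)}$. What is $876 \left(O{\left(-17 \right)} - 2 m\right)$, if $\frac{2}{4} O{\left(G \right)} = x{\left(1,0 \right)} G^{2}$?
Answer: $-2508864$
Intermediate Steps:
$x{\left(g,D \right)} = \frac{-5 + D}{g - 3 D}$
$O{\left(G \right)} = - 10 G^{2}$ ($O{\left(G \right)} = 2 \frac{5 - 0}{\left(-1\right) 1 + 3 \cdot 0} G^{2} = 2 \frac{5 + 0}{-1 + 0} G^{2} = 2 \frac{1}{-1} \cdot 5 G^{2} = 2 \left(-1\right) 5 G^{2} = 2 \left(- 5 G^{2}\right) = - 10 G^{2}$)
$876 \left(O{\left(-17 \right)} - 2 m\right) = 876 \left(- 10 \left(-17\right)^{2} - -26\right) = 876 \left(\left(-10\right) 289 + 26\right) = 876 \left(-2890 + 26\right) = 876 \left(-2864\right) = -2508864$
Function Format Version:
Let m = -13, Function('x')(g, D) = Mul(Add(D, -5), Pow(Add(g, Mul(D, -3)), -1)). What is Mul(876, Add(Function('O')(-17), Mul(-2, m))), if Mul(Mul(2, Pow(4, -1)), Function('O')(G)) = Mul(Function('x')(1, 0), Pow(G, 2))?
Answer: -2508864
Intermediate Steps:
Function('x')(g, D) = Mul(Pow(Add(g, Mul(-3, D)), -1), Add(-5, D)) (Function('x')(g, D) = Mul(Add(-5, D), Pow(Add(g, Mul(-3, D)), -1)) = Mul(Pow(Add(g, Mul(-3, D)), -1), Add(-5, D)))
Function('O')(G) = Mul(-10, Pow(G, 2)) (Function('O')(G) = Mul(2, Mul(Mul(Pow(Add(Mul(-1, 1), Mul(3, 0)), -1), Add(5, Mul(-1, 0))), Pow(G, 2))) = Mul(2, Mul(Mul(Pow(Add(-1, 0), -1), Add(5, 0)), Pow(G, 2))) = Mul(2, Mul(Mul(Pow(-1, -1), 5), Pow(G, 2))) = Mul(2, Mul(Mul(-1, 5), Pow(G, 2))) = Mul(2, Mul(-5, Pow(G, 2))) = Mul(-10, Pow(G, 2)))
Mul(876, Add(Function('O')(-17), Mul(-2, m))) = Mul(876, Add(Mul(-10, Pow(-17, 2)), Mul(-2, -13))) = Mul(876, Add(Mul(-10, 289), 26)) = Mul(876, Add(-2890, 26)) = Mul(876, -2864) = -2508864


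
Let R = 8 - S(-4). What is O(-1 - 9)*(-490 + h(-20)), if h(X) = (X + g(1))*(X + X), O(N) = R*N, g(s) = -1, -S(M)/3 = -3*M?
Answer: -154000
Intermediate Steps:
S(M) = 9*M (S(M) = -(-9)*M = 9*M)
R = 44 (R = 8 - 9*(-4) = 8 - 1*(-36) = 8 + 36 = 44)
O(N) = 44*N
h(X) = 2*X*(-1 + X) (h(X) = (X - 1)*(X + X) = (-1 + X)*(2*X) = 2*X*(-1 + X))
O(-1 - 9)*(-490 + h(-20)) = (44*(-1 - 9))*(-490 + 2*(-20)*(-1 - 20)) = (44*(-10))*(-490 + 2*(-20)*(-21)) = -440*(-490 + 840) = -440*350 = -154000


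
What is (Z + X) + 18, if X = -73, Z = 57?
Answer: 2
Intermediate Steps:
(Z + X) + 18 = (57 - 73) + 18 = -16 + 18 = 2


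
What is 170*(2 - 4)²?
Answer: 680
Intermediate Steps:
170*(2 - 4)² = 170*(-2)² = 170*4 = 680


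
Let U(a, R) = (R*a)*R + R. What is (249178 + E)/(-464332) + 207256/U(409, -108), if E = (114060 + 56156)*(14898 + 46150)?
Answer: -6196584723192817/276885118422 ≈ -22380.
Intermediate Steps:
E = 10391346368 (E = 170216*61048 = 10391346368)
U(a, R) = R + a*R² (U(a, R) = a*R² + R = R + a*R²)
(249178 + E)/(-464332) + 207256/U(409, -108) = (249178 + 10391346368)/(-464332) + 207256/((-108*(1 - 108*409))) = 10391595546*(-1/464332) + 207256/((-108*(1 - 44172))) = -5195797773/232166 + 207256/((-108*(-44171))) = -5195797773/232166 + 207256/4770468 = -5195797773/232166 + 207256*(1/4770468) = -5195797773/232166 + 51814/1192617 = -6196584723192817/276885118422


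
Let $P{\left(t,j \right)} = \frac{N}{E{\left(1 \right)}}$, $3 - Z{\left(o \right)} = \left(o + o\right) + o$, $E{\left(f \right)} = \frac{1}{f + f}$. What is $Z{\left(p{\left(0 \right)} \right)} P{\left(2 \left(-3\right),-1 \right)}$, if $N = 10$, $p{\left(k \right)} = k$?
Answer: $60$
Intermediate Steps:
$E{\left(f \right)} = \frac{1}{2 f}$
$Z{\left(o \right)} = 3 - 3 o$ ($Z{\left(o \right)} = 3 - \left(\left(o + o\right) + o\right) = 3 - \left(2 o + o\right) = 3 - 3 o$)
$P{\left(t,j \right)} = 20$ ($P{\left(t,j \right)} = \frac{10}{\frac{1}{2} \cdot 1^{-1}} = \frac{10}{\frac{1}{2} \cdot 1} = 10 \frac{1}{\frac{1}{2}} = 10 \cdot 2 = 20$)
$Z{\left(p{\left(0 \right)} \right)} P{\left(2 \left(-3\right),-1 \right)} = \left(3 - 0\right) 20 = \left(3 + 0\right) 20 = 3 \cdot 20 = 60$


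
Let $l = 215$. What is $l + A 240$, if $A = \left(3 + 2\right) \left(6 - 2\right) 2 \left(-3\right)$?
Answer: $-28585$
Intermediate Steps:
$A = -120$ ($A = 5 \cdot 4 \cdot 2 \left(-3\right) = 20 \cdot 2 \left(-3\right) = 40 \left(-3\right) = -120$)
$l + A 240 = 215 - 28800 = -28585$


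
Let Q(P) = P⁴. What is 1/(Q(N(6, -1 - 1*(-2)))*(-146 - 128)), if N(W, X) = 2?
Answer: -1/4384 ≈ -0.00022810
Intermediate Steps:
1/(Q(N(6, -1 - 1*(-2)))*(-146 - 128)) = 1/(2⁴*(-146 - 128)) = 1/(16*(-274)) = 1/(-4384) = -1/4384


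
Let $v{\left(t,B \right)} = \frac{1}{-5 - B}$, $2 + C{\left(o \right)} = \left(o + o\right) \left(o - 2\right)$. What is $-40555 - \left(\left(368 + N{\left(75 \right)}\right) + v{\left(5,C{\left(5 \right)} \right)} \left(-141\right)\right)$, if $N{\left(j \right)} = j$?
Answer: $- \frac{451025}{11} \approx -41002.0$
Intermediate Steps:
$C{\left(o \right)} = -2 + 2 o \left(-2 + o\right)$ ($C{\left(o \right)} = -2 + \left(o + o\right) \left(o - 2\right) = -2 + 2 o \left(-2 + o\right)$)
$-40555 - \left(\left(368 + N{\left(75 \right)}\right) + v{\left(5,C{\left(5 \right)} \right)} \left(-141\right)\right) = -40555 - \left(\left(368 + 75\right) + - \frac{1}{5 - \left(22 - 50\right)} \left(-141\right)\right) = -40555 - \left(443 + - \frac{1}{5 - -28} \left(-141\right)\right) = -40555 - \left(443 + - \frac{1}{5 + 28} \left(-141\right)\right) = -40555 - \left(443 + - \frac{1}{33} \left(-141\right)\right) = -40555 - \left(443 + \left(-1\right) \frac{1}{33} \left(-141\right)\right) = -40555 - \left(443 - - \frac{47}{11}\right) = -40555 - \left(443 + \frac{47}{11}\right) = -40555 - \frac{4920}{11} = - \frac{451025}{11}$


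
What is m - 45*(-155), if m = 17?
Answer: 6992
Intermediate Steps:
m - 45*(-155) = 17 - 45*(-155) = 17 + 6975 = 6992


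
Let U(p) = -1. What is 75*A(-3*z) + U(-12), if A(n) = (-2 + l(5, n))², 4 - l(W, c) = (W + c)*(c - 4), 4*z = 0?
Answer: 36299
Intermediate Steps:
z = 0 (z = (¼)*0 = 0)
l(W, c) = 4 - (-4 + c)*(W + c) (l(W, c) = 4 - (W + c)*(c - 4) = 4 - (W + c)*(-4 + c) = 4 - (-4 + c)*(W + c))
A(n) = (22 - n - n²)² (A(n) = (-2 + (4 - n² + 4*5 + 4*n - 1*5*n))² = (-2 + (4 - n² + 20 + 4*n - 5*n))² = (-2 + (24 - n - n²))² = (22 - n - n²)²)
75*A(-3*z) + U(-12) = 75*(-22 - 3*0 + (-3*0)²)² - 1 = 75*(-22 + 0 + 0²)² - 1 = 75*(-22 + 0 + 0)² - 1 = 75*(-22)² - 1 = 75*484 - 1 = 36300 - 1 = 36299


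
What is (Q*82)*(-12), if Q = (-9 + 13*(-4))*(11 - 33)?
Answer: -1320528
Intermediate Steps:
Q = 1342 (Q = (-9 - 52)*(-22) = -61*(-22) = 1342)
(Q*82)*(-12) = (1342*82)*(-12) = 110044*(-12) = -1320528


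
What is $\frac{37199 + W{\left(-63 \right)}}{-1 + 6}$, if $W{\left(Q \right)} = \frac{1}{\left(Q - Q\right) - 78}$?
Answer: $\frac{2901521}{390} \approx 7439.8$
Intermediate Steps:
$W{\left(Q \right)} = - \frac{1}{78}$ ($W{\left(Q \right)} = \frac{1}{0 - 78} = \frac{1}{-78} = - \frac{1}{78}$)
$\frac{37199 + W{\left(-63 \right)}}{-1 + 6} = \frac{37199 - \frac{1}{78}}{-1 + 6} = \frac{2901521}{78 \cdot 5} = \frac{2901521}{78} \cdot \frac{1}{5} = \frac{2901521}{390}$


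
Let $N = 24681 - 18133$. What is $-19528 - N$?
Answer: $-26076$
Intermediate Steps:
$N = 6548$ ($N = 24681 - 18133 = 6548$)
$-19528 - N = -19528 - 6548 = -26076$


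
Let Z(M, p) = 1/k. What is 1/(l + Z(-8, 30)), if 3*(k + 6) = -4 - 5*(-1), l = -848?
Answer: -17/14419 ≈ -0.0011790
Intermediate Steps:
k = -17/3 (k = -6 + (-4 - 5*(-1))/3 = -6 + (-4 + 5)/3 = -6 + (1/3)*1 = -6 + 1/3 = -17/3 ≈ -5.6667)
Z(M, p) = -3/17 (Z(M, p) = 1/(-17/3) = -3/17)
1/(l + Z(-8, 30)) = 1/(-848 - 3/17) = 1/(-14419/17) = -17/14419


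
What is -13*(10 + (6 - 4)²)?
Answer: -182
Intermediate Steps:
-13*(10 + (6 - 4)²) = -13*(10 + 2²) = -13*(10 + 4) = -13*14 = -182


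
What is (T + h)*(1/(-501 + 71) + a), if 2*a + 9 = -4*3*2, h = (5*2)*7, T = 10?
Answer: -56768/43 ≈ -1320.2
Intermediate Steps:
h = 70 (h = 10*7 = 70)
a = -33/2 (a = -9/2 + (-4*3*2)/2 = -9/2 + (-12*2)/2 = -9/2 + (1/2)*(-24) = -9/2 - 12 = -33/2 ≈ -16.500)
(T + h)*(1/(-501 + 71) + a) = (10 + 70)*(1/(-501 + 71) - 33/2) = 80*(1/(-430) - 33/2) = 80*(-1/430 - 33/2) = 80*(-3548/215) = -56768/43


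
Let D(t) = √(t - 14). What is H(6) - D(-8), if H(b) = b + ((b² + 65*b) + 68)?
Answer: 500 - I*√22 ≈ 500.0 - 4.6904*I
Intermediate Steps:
H(b) = 68 + b² + 66*b (H(b) = b + (68 + b² + 65*b) = 68 + b² + 66*b)
D(t) = √(-14 + t)
H(6) - D(-8) = (68 + 6² + 66*6) - √(-14 - 8) = (68 + 36 + 396) - √(-22) = 500 - I*√22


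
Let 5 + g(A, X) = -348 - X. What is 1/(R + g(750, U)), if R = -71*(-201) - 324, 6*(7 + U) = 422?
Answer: 3/40592 ≈ 7.3906e-5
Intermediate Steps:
U = 190/3 (U = -7 + (⅙)*422 = -7 + 211/3 = 190/3 ≈ 63.333)
g(A, X) = -353 - X (g(A, X) = -5 + (-348 - X) = -353 - X)
R = 13947 (R = 14271 - 324 = 13947)
1/(R + g(750, U)) = 1/(13947 + (-353 - 1*190/3)) = 1/(13947 + (-353 - 190/3)) = 1/(13947 - 1249/3) = 1/(40592/3) = 3/40592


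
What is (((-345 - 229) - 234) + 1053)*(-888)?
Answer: -217560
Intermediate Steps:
(((-345 - 229) - 234) + 1053)*(-888) = ((-574 - 234) + 1053)*(-888) = (-808 + 1053)*(-888) = 245*(-888) = -217560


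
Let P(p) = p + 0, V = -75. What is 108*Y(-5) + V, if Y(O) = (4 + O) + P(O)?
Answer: -723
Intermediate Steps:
P(p) = p
Y(O) = 4 + 2*O (Y(O) = (4 + O) + O = 4 + 2*O)
108*Y(-5) + V = 108*(4 + 2*(-5)) - 75 = 108*(4 - 10) - 75 = 108*(-6) - 75 = -648 - 75 = -723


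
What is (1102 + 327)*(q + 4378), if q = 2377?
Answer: 9652895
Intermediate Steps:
(1102 + 327)*(q + 4378) = (1102 + 327)*(2377 + 4378) = 1429*6755 = 9652895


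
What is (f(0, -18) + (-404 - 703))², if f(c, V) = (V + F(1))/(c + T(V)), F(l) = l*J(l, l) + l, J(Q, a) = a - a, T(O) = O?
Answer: 396368281/324 ≈ 1.2234e+6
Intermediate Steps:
J(Q, a) = 0
F(l) = l (F(l) = l*0 + l = 0 + l = l)
f(c, V) = (1 + V)/(V + c) (f(c, V) = (V + 1)/(c + V) = (1 + V)/(V + c))
(f(0, -18) + (-404 - 703))² = ((1 - 18)/(-18 + 0) + (-404 - 703))² = (-17/(-18) - 1107)² = (-1/18*(-17) - 1107)² = (17/18 - 1107)² = (-19909/18)² = 396368281/324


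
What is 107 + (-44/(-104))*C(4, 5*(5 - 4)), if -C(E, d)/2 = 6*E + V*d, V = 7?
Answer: 742/13 ≈ 57.077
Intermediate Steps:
C(E, d) = -14*d - 12*E (C(E, d) = -2*(6*E + 7*d) = -14*d - 12*E)
107 + (-44/(-104))*C(4, 5*(5 - 4)) = 107 + (-44/(-104))*(-70*(5 - 4) - 12*4) = 107 + (-44*(-1/104))*(-70 - 48) = 107 + 11*(-14*5 - 48)/26 = 107 + 11*(-70 - 48)/26 = 107 + (11/26)*(-118) = 107 - 649/13 = 742/13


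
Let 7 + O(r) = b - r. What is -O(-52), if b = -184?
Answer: 139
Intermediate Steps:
O(r) = -191 - r (O(r) = -7 + (-184 - r) = -191 - r)
-O(-52) = -(-191 - 1*(-52)) = -(-191 + 52) = -1*(-139) = 139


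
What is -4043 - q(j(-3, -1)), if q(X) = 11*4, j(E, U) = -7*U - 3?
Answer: -4087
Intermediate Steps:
j(E, U) = -3 - 7*U
q(X) = 44
-4043 - q(j(-3, -1)) = -4043 - 1*44 = -4043 - 44 = -4087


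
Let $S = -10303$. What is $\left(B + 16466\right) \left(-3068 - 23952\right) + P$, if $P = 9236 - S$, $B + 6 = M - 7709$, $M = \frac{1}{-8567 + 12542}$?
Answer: $- \frac{187963827799}{795} \approx -2.3643 \cdot 10^{8}$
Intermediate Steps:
$M = \frac{1}{3975} \approx 0.00025157$
$B = - \frac{30667124}{3975}$ ($B = -6 + \left(\frac{1}{3975} - 7709\right) = -6 - \frac{30643274}{3975} = - \frac{30667124}{3975} \approx -7715.0$)
$P = 19539$ ($P = 9236 - -10303 = 9236 + 10303 = 19539$)
$\left(B + 16466\right) \left(-3068 - 23952\right) + P = \left(- \frac{30667124}{3975} + 16466\right) \left(-3068 - 23952\right) + 19539 = \frac{34785226}{3975} \left(-27020\right) + 19539 = - \frac{187979361304}{795} + 19539 = - \frac{187963827799}{795}$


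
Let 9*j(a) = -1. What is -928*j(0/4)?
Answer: 928/9 ≈ 103.11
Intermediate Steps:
j(a) = -1/9 (j(a) = (1/9)*(-1) = -1/9)
-928*j(0/4) = -928*(-1/9) = 928/9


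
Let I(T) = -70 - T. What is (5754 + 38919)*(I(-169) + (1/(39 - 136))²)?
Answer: 41612542116/9409 ≈ 4.4226e+6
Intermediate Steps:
(5754 + 38919)*(I(-169) + (1/(39 - 136))²) = (5754 + 38919)*((-70 - 1*(-169)) + (1/(39 - 136))²) = 44673*((-70 + 169) + (1/(-97))²) = 44673*(99 + (-1/97)²) = 44673*(99 + 1/9409) = 44673*(931492/9409) = 41612542116/9409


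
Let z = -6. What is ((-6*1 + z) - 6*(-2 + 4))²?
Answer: 576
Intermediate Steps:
((-6*1 + z) - 6*(-2 + 4))² = ((-6*1 - 6) - 6*(-2 + 4))² = ((-6 - 6) - 6*2)² = (-12 - 12)² = (-24)² = 576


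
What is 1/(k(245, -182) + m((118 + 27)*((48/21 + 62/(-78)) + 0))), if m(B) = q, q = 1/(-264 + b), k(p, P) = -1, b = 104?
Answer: -160/161 ≈ -0.99379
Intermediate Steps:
q = -1/160 (q = 1/(-264 + 104) = 1/(-160) = -1/160 ≈ -0.0062500)
m(B) = -1/160
1/(k(245, -182) + m((118 + 27)*((48/21 + 62/(-78)) + 0))) = 1/(-1 - 1/160) = 1/(-161/160) = -160/161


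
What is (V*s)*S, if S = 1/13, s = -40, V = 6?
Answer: -240/13 ≈ -18.462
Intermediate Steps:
S = 1/13 ≈ 0.076923
(V*s)*S = (6*(-40))*(1/13) = -240*1/13 = -240/13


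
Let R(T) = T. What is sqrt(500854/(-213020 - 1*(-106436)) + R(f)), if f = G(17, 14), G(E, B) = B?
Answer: sqrt(6603691503)/26646 ≈ 3.0497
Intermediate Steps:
f = 14
sqrt(500854/(-213020 - 1*(-106436)) + R(f)) = sqrt(500854/(-213020 - 1*(-106436)) + 14) = sqrt(500854/(-213020 + 106436) + 14) = sqrt(500854/(-106584) + 14) = sqrt(500854*(-1/106584) + 14) = sqrt(-250427/53292 + 14) = sqrt(495661/53292) = sqrt(6603691503)/26646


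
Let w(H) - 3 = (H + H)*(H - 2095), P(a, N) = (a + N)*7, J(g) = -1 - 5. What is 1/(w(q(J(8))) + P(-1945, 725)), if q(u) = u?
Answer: 1/16675 ≈ 5.9970e-5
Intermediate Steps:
J(g) = -6
P(a, N) = 7*N + 7*a (P(a, N) = (N + a)*7 = 7*N + 7*a)
w(H) = 3 + 2*H*(-2095 + H) (w(H) = 3 + (H + H)*(H - 2095) = 3 + (2*H)*(-2095 + H) = 3 + 2*H*(-2095 + H))
1/(w(q(J(8))) + P(-1945, 725)) = 1/((3 - 4190*(-6) + 2*(-6)²) + (7*725 + 7*(-1945))) = 1/((3 + 25140 + 2*36) + (5075 - 13615)) = 1/((3 + 25140 + 72) - 8540) = 1/(25215 - 8540) = 1/16675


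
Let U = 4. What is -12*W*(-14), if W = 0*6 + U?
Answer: 672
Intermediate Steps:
W = 4 (W = 0*6 + 4 = 0 + 4 = 4)
-12*W*(-14) = -12*4*(-14) = -48*(-14) = 672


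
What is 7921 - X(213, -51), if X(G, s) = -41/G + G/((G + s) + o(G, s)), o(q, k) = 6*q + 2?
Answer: 2432917219/307146 ≈ 7921.0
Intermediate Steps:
o(q, k) = 2 + 6*q
X(G, s) = -41/G + G/(2 + s + 7*G) (X(G, s) = -41/G + G/((G + s) + (2 + 6*G)) = -41/G + G/(2 + s + 7*G))
7921 - X(213, -51) = 7921 - (-82 + 213² - 287*213 - 41*(-51))/(213*(2 - 51 + 7*213)) = 7921 - (-82 + 45369 - 61131 + 2091)/(213*(2 - 51 + 1491)) = 7921 - (-13753)/(213*1442) = 7921 - 1*(-13753/307146) = 7921 + 13753/307146 = 2432917219/307146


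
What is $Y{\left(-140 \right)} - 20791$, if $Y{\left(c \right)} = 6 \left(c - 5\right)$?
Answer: $-21661$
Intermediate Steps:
$Y{\left(c \right)} = -30 + 6 c$ ($Y{\left(c \right)} = 6 \left(-5 + c\right) = -30 + 6 c$)
$Y{\left(-140 \right)} - 20791 = \left(-30 + 6 \left(-140\right)\right) - 20791 = \left(-30 - 840\right) - 20791 = -870 - 20791 = -21661$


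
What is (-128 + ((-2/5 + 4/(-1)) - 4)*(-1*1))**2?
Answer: 357604/25 ≈ 14304.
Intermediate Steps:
(-128 + ((-2/5 + 4/(-1)) - 4)*(-1*1))**2 = (-128 + ((-2*1/5 + 4*(-1)) - 4)*(-1))**2 = (-128 + ((-2/5 - 4) - 4)*(-1))**2 = (-128 + (-22/5 - 4)*(-1))**2 = (-128 - 42/5*(-1))**2 = (-128 + 42/5)**2 = (-598/5)**2 = 357604/25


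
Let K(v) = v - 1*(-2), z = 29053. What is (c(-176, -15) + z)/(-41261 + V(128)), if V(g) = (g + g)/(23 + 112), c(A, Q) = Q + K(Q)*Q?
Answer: -171585/242173 ≈ -0.70852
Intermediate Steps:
K(v) = 2 + v (K(v) = v + 2 = 2 + v)
c(A, Q) = Q + Q*(2 + Q) (c(A, Q) = Q + (2 + Q)*Q = Q + Q*(2 + Q))
V(g) = 2*g/135 (V(g) = (2*g)/135 = (2*g)*(1/135) = 2*g/135)
(c(-176, -15) + z)/(-41261 + V(128)) = (-15*(3 - 15) + 29053)/(-41261 + (2/135)*128) = (-15*(-12) + 29053)/(-41261 + 256/135) = (180 + 29053)/(-5569979/135) = 29233*(-135/5569979) = -171585/242173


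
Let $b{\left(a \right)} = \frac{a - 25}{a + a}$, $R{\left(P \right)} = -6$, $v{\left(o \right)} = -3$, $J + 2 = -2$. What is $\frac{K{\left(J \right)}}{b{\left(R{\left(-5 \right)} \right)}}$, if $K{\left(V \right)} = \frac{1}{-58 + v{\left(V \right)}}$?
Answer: $- \frac{12}{1891} \approx -0.0063458$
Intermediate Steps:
$J = -4$ ($J = -2 - 2 = -4$)
$K{\left(V \right)} = - \frac{1}{61}$ ($K{\left(V \right)} = \frac{1}{-58 - 3} = \frac{1}{-61} = - \frac{1}{61}$)
$b{\left(a \right)} = \frac{-25 + a}{2 a}$
$\frac{K{\left(J \right)}}{b{\left(R{\left(-5 \right)} \right)}} = - \frac{1}{61 \frac{-25 - 6}{2 \left(-6\right)}} = - \frac{1}{61 \cdot \frac{1}{2} \left(- \frac{1}{6}\right) \left(-31\right)} = - \frac{1}{61 \cdot \frac{31}{12}} = \left(- \frac{1}{61}\right) \frac{12}{31} = - \frac{12}{1891}$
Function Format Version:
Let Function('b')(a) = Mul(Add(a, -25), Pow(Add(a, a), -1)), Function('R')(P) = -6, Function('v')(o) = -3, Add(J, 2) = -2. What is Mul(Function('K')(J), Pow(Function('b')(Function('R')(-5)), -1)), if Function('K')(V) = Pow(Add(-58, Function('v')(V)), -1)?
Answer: Rational(-12, 1891) ≈ -0.0063458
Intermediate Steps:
J = -4 (J = Add(-2, -2) = -4)
Function('K')(V) = Rational(-1, 61) (Function('K')(V) = Pow(Add(-58, -3), -1) = Pow(-61, -1) = Rational(-1, 61))
Function('b')(a) = Mul(Rational(1, 2), Pow(a, -1), Add(-25, a)) (Function('b')(a) = Mul(Add(-25, a), Pow(Mul(2, a), -1)) = Mul(Add(-25, a), Mul(Rational(1, 2), Pow(a, -1))) = Mul(Rational(1, 2), Pow(a, -1), Add(-25, a)))
Mul(Function('K')(J), Pow(Function('b')(Function('R')(-5)), -1)) = Mul(Rational(-1, 61), Pow(Mul(Rational(1, 2), Pow(-6, -1), Add(-25, -6)), -1)) = Mul(Rational(-1, 61), Pow(Mul(Rational(1, 2), Rational(-1, 6), -31), -1)) = Mul(Rational(-1, 61), Pow(Rational(31, 12), -1)) = Mul(Rational(-1, 61), Rational(12, 31)) = Rational(-12, 1891)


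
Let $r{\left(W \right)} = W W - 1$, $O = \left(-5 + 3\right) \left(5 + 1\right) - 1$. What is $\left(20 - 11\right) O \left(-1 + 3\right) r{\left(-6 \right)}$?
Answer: $-8190$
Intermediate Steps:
$O = -13$ ($O = \left(-2\right) 6 - 1 = -12 - 1 = -13$)
$r{\left(W \right)} = -1 + W^{2}$ ($r{\left(W \right)} = W^{2} - 1 = -1 + W^{2}$)
$\left(20 - 11\right) O \left(-1 + 3\right) r{\left(-6 \right)} = \left(20 - 11\right) \left(- 13 \left(-1 + 3\right)\right) \left(-1 + \left(-6\right)^{2}\right) = \left(20 - 11\right) \left(\left(-13\right) 2\right) \left(-1 + 36\right) = 9 \left(-26\right) 35 = \left(-234\right) 35 = -8190$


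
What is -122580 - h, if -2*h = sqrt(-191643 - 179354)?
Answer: -122580 + I*sqrt(370997)/2 ≈ -1.2258e+5 + 304.55*I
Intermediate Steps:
h = -I*sqrt(370997)/2 (h = -sqrt(-191643 - 179354)/2 = -I*sqrt(370997)/2 ≈ -304.55*I)
-122580 - h = -122580 - (-1)*I*sqrt(370997)/2 = -122580 + I*sqrt(370997)/2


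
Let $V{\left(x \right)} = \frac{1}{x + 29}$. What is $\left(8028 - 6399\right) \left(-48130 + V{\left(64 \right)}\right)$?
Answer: $- \frac{2430516327}{31} \approx -7.8404 \cdot 10^{7}$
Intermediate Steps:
$V{\left(x \right)} = \frac{1}{29 + x}$
$\left(8028 - 6399\right) \left(-48130 + V{\left(64 \right)}\right) = \left(8028 - 6399\right) \left(-48130 + \frac{1}{29 + 64}\right) = 1629 \left(-48130 + \frac{1}{93}\right) = 1629 \left(- \frac{4476089}{93}\right) = - \frac{2430516327}{31}$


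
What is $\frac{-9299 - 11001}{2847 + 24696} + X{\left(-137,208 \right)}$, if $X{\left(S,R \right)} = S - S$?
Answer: $- \frac{20300}{27543} \approx -0.73703$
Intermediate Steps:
$X{\left(S,R \right)} = 0$
$\frac{-9299 - 11001}{2847 + 24696} + X{\left(-137,208 \right)} = \frac{-9299 - 11001}{2847 + 24696} + 0 = - \frac{20300}{27543} + 0 = - \frac{20300}{27543}$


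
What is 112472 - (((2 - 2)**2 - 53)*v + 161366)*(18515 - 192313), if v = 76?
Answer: 27345142196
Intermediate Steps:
112472 - (((2 - 2)**2 - 53)*v + 161366)*(18515 - 192313) = 112472 - (((2 - 2)**2 - 53)*76 + 161366)*(18515 - 192313) = 112472 - ((0**2 - 53)*76 + 161366)*(-173798) = 112472 - ((0 - 53)*76 + 161366)*(-173798) = 112472 - (-53*76 + 161366)*(-173798) = 112472 - (-4028 + 161366)*(-173798) = 112472 - 157338*(-173798) = 112472 - 1*(-27345029724) = 112472 + 27345029724 = 27345142196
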